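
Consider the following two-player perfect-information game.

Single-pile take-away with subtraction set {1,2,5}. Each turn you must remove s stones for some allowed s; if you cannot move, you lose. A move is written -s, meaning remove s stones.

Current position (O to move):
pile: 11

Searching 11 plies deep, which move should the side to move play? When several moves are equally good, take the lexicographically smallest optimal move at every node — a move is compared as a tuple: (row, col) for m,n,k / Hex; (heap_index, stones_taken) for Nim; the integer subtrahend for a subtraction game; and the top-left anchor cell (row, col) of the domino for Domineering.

p1 O@[11]: -1[10]-1 -2[9]+1* -5[6]+1
p2 X@[9]: -1[8]-1* -2[7]-1 -5[4]-1
p3 O@[8]: -1[7]-1 -2[6]+1* -5[3]+1
p4 X@[6]: -1[5]-1* -2[4]-1 -5[1]-1
p5 O@[5]: -1[4]-1 -2[3]+1* -5[0]+1
p6 X@[3]: -1[2]-1* -2[1]-1
p7 O@[2]: -1[1]-1 -2[0]+1*
p8 X@[0] terminal -1; root [11] d11

O's best at [11]: -2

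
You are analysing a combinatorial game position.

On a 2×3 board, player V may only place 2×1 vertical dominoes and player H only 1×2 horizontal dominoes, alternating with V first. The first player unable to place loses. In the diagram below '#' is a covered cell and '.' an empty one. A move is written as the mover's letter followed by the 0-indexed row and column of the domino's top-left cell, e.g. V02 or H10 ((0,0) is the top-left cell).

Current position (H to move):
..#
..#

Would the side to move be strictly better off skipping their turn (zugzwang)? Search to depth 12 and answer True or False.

ply 1, H at ..#/..# | H00=+1→###/..#*; H10=+1→..#/###
ply 2: ###/..# is terminal -1 (V); from ..#/..# depth 12
if H skipped the turn, V would face:
~ ply 1, V at ..#/..# | V00=+1→#.#/#.#*; V01=+1→.##/.##
~ ply 2: #.#/#.# is terminal -1 (H); from ..#/..# depth 12
compare (H): move=+1 vs pass=-1

zugzwang(..#/..#, H) = False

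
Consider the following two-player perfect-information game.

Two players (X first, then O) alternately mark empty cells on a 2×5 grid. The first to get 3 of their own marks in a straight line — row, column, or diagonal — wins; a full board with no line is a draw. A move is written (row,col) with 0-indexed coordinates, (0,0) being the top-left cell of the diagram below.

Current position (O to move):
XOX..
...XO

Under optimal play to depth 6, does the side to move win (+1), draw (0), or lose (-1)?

value(XOX../...XO, O) = 0

p1 O@[XOX../...XO]: (0,3)[XOXO./...XO]+0* (0,4)[XOX.O/...XO]+0 (1,0)[XOX../O..XO]+0 (1,1)[XOX../.O.XO]+0 (1,2)[XOX../..OXO]+0
p2 X@[XOXO./...XO]: (0,4)[XOXOX/...XO]+0* (1,0)[XOXO./X..XO]+0 (1,1)[XOXO./.X.XO]+0 (1,2)[XOXO./..XXO]+0
p3 O@[XOXOX/...XO]: (1,0)[XOXOX/O..XO]+0* (1,1)[XOXOX/.O.XO]+0 (1,2)[XOXOX/..OXO]+0
p4 X@[XOXOX/O..XO]: (1,1)[XOXOX/OX.XO]+0* (1,2)[XOXOX/O.XXO]+0
p5 O@[XOXOX/OX.XO]: (1,2)[XOXOX/OXOXO]+0*
p6 X@[XOXOX/OXOXO] terminal +0; root [XOX../...XO] d6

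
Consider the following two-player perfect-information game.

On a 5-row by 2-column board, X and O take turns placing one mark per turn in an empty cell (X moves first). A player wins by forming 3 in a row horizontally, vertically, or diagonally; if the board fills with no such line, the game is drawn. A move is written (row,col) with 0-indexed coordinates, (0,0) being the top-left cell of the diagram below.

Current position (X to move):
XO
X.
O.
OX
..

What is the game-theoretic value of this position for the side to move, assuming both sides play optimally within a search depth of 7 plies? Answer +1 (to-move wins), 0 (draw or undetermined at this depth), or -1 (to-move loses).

value(XO/X./O./OX/.., X) = 0

[XO/X./O./OX/..] X move#1: (1,1):-1/XO/XX/O./OX/.., (2,1):-1/XO/X./OX/OX/.., (4,0):+0/XO/X./O./OX/X.*, (4,1):-1/XO/X./O./OX/.X
[XO/X./O./OX/X.] O move#2: (1,1):+0/XO/XO/O./OX/X.*, (2,1):+0/XO/X./OO/OX/X., (4,1):+0/XO/X./O./OX/XO
[XO/XO/O./OX/X.] X move#3: (2,1):+0/XO/XO/OX/OX/X.*, (4,1):-1/XO/XO/O./OX/XX
[XO/XO/OX/OX/X.] O move#4: (4,1):+0/XO/XO/OX/OX/XO*
[XO/XO/OX/OX/XO] end (terminal +0, X#5); searched XO/X./O./OX/.. to 7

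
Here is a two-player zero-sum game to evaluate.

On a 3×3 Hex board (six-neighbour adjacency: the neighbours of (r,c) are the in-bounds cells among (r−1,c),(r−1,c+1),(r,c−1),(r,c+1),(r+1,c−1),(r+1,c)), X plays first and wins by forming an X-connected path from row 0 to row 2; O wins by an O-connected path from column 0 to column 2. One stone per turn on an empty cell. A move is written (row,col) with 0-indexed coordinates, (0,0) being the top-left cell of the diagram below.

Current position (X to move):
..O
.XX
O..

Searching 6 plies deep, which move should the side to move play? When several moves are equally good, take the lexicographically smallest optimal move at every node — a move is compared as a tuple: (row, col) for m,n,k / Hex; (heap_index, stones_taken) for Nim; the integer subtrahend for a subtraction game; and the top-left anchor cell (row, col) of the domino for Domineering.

ply 1, X at ..O/.XX/O.. | (0,0)=+1→X.O/.XX/O..*; (0,1)=+1→.XO/.XX/O..; (1,0)=+1→..O/XXX/O..; (2,1)=-1→..O/.XX/OX.; (2,2)=-1→..O/.XX/O.X
ply 2, O at X.O/.XX/O.. | (0,1)=-1→XOO/.XX/O..*; (1,0)=-1→X.O/OXX/O..; (2,1)=-1→X.O/.XX/OO.; (2,2)=-1→X.O/.XX/O.O
ply 3, X at XOO/.XX/O.. | (1,0)=+1→XOO/XXX/O..*; (2,1)=-1→XOO/.XX/OX.; (2,2)=-1→XOO/.XX/O.X
ply 4, O at XOO/XXX/O.. | (2,1)=-1→XOO/XXX/OO.*; (2,2)=-1→XOO/XXX/O.O
ply 5, X at XOO/XXX/OO. | (2,2)=+1→XOO/XXX/OOX*
ply 6: XOO/XXX/OOX is terminal -1 (O); from ..O/.XX/O.. depth 6

X's best at [..O/.XX/O..]: (0,0)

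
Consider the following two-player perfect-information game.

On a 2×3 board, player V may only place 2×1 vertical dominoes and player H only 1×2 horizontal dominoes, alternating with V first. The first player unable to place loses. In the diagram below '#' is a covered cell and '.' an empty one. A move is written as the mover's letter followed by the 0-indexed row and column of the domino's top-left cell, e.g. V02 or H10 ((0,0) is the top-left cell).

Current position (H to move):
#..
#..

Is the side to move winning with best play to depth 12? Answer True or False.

H winning at [#../#..]: True

ply 1, H at #../#.. | H01=+1→###/#..*; H11=+1→#../###
ply 2: ###/#.. is terminal -1 (V); from #../#.. depth 12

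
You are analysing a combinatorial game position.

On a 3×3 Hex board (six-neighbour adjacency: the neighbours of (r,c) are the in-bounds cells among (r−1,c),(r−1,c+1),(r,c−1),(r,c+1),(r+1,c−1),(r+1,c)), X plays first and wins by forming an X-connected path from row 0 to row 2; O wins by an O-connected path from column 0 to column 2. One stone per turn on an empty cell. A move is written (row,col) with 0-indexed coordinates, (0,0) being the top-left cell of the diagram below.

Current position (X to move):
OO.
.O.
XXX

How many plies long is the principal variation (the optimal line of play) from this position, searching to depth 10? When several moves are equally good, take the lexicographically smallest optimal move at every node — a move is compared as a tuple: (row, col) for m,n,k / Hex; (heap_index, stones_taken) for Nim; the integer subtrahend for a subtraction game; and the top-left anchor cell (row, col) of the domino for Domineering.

[OO./.O./XXX] X move#1: (0,2):-1/OOX/.O./XXX*, (1,0):-1/OO./XO./XXX, (1,2):-1/OO./.OX/XXX
[OOX/.O./XXX] O move#2: (1,0):-1/OOX/OO./XXX, (1,2):+1/OOX/.OO/XXX*
[OOX/.OO/XXX] end (terminal -1, X#3); searched OO./.O./XXX to 10

PV length from [OO./.O./XXX]: 2 plies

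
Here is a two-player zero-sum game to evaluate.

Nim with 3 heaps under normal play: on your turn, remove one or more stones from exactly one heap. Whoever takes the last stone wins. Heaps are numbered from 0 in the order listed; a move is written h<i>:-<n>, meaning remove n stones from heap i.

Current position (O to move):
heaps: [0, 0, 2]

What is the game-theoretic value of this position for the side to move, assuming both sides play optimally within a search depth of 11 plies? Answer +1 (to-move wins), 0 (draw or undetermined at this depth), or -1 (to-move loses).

ply 1, O at (0,0,2) | h2:-1=-1→(0,0,1); h2:-2=+1→(0,0,0)*
ply 2: (0,0,0) is terminal -1 (X); from (0,0,2) depth 11

value((0,0,2), O) = +1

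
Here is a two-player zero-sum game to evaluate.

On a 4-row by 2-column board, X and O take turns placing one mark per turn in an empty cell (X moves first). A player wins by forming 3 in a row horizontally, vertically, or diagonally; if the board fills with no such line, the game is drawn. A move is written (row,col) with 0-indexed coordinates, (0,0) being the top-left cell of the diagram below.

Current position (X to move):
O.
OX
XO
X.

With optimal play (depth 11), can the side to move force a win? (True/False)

X winning at [O./OX/XO/X.]: False

[O./OX/XO/X.] X move#1: (0,1):+0/OX/OX/XO/X.*, (3,1):+0/O./OX/XO/XX
[OX/OX/XO/X.] O move#2: (3,1):+0/OX/OX/XO/XO*
[OX/OX/XO/XO] end (terminal +0, X#3); searched O./OX/XO/X. to 11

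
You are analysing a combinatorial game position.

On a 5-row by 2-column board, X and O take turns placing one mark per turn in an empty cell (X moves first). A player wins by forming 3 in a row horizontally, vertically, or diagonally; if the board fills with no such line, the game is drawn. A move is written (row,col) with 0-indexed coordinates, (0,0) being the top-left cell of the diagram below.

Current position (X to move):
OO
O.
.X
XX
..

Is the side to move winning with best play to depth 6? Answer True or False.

[OO/O./.X/XX/..] X move#1: (1,1):+1/OO/OX/.X/XX/..*, (2,0):+1/OO/O./XX/XX/.., (4,0):-1/OO/O./.X/XX/X., (4,1):+1/OO/O./.X/XX/.X
[OO/OX/.X/XX/..] end (terminal -1, O#2); searched OO/O./.X/XX/.. to 6

X winning at [OO/O./.X/XX/..]: True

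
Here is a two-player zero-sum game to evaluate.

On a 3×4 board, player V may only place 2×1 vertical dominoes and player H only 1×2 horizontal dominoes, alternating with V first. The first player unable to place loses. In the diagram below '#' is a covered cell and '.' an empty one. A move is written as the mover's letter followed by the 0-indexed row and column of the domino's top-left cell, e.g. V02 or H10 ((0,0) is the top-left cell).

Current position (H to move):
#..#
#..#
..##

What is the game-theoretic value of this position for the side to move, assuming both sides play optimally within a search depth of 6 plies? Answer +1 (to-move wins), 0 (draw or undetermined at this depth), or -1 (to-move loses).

value(#..#/#..#/..##, H) = +1

ply 1, H at #..#/#..#/..## | H01=-1→####/#..#/..##; H11=+1→#..#/####/..##*; H20=-1→#..#/#..#/####
ply 2: #..#/####/..## is terminal -1 (V); from #..#/#..#/..## depth 6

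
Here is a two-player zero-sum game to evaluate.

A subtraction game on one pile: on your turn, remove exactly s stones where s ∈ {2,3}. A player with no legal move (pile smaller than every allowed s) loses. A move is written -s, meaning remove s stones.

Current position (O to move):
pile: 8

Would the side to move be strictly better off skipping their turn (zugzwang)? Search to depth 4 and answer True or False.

p1 O@[8]: -2[6]+1* -3[5]+1
p2 X@[6]: -2[4]-1* -3[3]-1
p3 O@[4]: -2[2]-1 -3[1]+1*
p4 X@[1] terminal -1; root [8] d4
suppose O passes — search the same position with X to move:
pass> p1 X@[8]: -2[6]+1* -3[5]+1
pass> p2 O@[6]: -2[4]-1* -3[3]-1
pass> p3 X@[4]: -2[2]-1 -3[1]+1*
pass> p4 O@[1] terminal -1; root [8] d4
for O: play +1, pass -1

zugzwang(8, O) = False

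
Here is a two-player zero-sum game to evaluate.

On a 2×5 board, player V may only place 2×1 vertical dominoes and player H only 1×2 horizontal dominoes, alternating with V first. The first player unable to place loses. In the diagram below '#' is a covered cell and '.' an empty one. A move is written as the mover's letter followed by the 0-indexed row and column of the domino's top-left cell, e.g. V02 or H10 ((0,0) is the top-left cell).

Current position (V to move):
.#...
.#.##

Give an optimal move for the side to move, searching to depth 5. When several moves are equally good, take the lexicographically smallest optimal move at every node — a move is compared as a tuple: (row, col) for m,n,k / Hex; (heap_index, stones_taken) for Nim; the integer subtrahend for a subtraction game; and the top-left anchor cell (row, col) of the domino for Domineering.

[.#.../.#.##] V move#1: V00:-1/##.../##.##, V02:+1/.##../.####*
[.##../.####] H move#2: H03:-1/.####/.####*
[.####/.####] V move#3: V00:+1/#####/#####*
[#####/#####] end (terminal -1, H#4); searched .#.../.#.## to 5

V's best at [.#.../.#.##]: V02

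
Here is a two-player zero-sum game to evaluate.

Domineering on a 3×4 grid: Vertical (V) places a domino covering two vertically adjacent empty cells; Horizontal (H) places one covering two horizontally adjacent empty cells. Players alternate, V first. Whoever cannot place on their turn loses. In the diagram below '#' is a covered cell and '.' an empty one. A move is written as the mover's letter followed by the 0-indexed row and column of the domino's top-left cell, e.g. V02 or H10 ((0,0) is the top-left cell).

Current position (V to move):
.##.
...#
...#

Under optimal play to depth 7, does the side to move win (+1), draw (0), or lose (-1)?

p1 V@[.##./...#/...#]: V00[###./#..#/...#]-1 V10[.##./#..#/#..#]-1 V11[.##./.#.#/.#.#]+1* V12[.##./..##/..##]-1
p2 H@[.##./.#.#/.#.#] terminal -1; root [.##./...#/...#] d7

value(.##./...#/...#, V) = +1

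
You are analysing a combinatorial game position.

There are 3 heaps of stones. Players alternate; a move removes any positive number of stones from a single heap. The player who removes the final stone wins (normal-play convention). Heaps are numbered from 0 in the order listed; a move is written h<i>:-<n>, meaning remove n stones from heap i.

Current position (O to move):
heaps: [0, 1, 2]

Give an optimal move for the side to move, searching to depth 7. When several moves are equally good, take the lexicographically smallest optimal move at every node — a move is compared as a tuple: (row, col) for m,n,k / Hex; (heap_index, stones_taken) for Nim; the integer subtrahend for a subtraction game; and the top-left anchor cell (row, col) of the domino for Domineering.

[(0,1,2)] O move#1: h1:-1:-1/(0,0,2), h2:-1:+1/(0,1,1)*, h2:-2:-1/(0,1,0)
[(0,1,1)] X move#2: h1:-1:-1/(0,0,1)*, h2:-1:-1/(0,1,0)
[(0,0,1)] O move#3: h2:-1:+1/(0,0,0)*
[(0,0,0)] end (terminal -1, X#4); searched (0,1,2) to 7

O's best at [(0,1,2)]: h2:-1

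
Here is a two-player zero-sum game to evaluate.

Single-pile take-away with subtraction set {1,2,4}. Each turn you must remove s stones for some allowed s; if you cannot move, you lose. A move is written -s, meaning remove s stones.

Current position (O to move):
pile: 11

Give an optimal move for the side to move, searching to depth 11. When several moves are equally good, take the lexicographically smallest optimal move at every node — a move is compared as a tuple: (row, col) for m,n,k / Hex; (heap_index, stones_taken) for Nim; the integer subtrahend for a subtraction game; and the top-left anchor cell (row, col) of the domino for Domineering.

O's best at [11]: -2

p1 O@[11]: -1[10]-1 -2[9]+1* -4[7]-1
p2 X@[9]: -1[8]-1* -2[7]-1 -4[5]-1
p3 O@[8]: -1[7]-1 -2[6]+1* -4[4]-1
p4 X@[6]: -1[5]-1* -2[4]-1 -4[2]-1
p5 O@[5]: -1[4]-1 -2[3]+1* -4[1]-1
p6 X@[3]: -1[2]-1* -2[1]-1
p7 O@[2]: -1[1]-1 -2[0]+1*
p8 X@[0] terminal -1; root [11] d11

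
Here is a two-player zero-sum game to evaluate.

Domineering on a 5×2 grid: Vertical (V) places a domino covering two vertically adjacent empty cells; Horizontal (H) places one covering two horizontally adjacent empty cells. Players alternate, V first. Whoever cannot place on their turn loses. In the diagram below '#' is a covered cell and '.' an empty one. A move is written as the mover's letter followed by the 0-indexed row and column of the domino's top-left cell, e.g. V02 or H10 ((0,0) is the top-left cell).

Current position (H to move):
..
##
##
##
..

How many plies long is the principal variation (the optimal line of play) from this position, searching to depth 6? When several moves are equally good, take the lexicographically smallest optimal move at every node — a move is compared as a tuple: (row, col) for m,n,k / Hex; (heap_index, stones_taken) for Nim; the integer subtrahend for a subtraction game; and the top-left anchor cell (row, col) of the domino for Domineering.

[../##/##/##/..] H move#1: H00:+1/##/##/##/##/..*, H40:+1/../##/##/##/##
[##/##/##/##/..] end (terminal -1, V#2); searched ../##/##/##/.. to 6

PV length from [../##/##/##/..]: 1 ply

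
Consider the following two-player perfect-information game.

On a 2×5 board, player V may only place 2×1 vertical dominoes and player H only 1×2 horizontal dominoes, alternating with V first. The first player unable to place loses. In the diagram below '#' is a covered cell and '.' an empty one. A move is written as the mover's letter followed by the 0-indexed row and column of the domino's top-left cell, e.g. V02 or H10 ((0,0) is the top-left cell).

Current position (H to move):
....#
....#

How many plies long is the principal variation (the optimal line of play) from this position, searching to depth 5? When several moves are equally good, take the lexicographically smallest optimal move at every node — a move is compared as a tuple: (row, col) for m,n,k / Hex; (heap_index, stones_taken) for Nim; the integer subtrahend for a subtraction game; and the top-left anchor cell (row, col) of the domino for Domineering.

PV length from [....#/....#]: 3 plies

ply 1, H at ....#/....# | H00=-1→##..#/....#; H01=+1→.##.#/....#*; H02=-1→..###/....#; H10=-1→....#/##..#; H11=+1→....#/.##.#; H12=-1→....#/..###
ply 2, V at .##.#/....# | V00=-1→###.#/#...#*; V03=-1→.####/...##
ply 3, H at ###.#/#...# | H11=-1→###.#/###.#; H12=+1→###.#/#.###*
ply 4: ###.#/#.### is terminal -1 (V); from ....#/....# depth 5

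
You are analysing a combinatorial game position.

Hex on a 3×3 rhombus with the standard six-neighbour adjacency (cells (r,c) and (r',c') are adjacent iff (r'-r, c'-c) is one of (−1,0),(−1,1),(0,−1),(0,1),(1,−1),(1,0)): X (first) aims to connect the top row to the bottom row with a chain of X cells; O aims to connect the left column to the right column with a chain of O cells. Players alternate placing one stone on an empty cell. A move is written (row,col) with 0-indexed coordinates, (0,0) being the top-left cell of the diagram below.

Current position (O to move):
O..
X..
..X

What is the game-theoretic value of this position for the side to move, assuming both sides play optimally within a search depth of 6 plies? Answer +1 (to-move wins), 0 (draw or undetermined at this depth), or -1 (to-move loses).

[O../X../..X] O move#1: (0,1):-1/OO./X../..X, (0,2):-1/O.O/X../..X, (1,1):+1/O../XO./..X*, (1,2):-1/O../X.O/..X, (2,0):-1/O../X../O.X, (2,1):-1/O../X../.OX
[O../XO./..X] X move#2: (0,1):-1/OX./XO./..X*, (0,2):-1/O.X/XO./..X, (1,2):-1/O../XOX/..X, (2,0):-1/O../XO./X.X, (2,1):-1/O../XO./.XX
[OX./XO./..X] O move#3: (0,2):-1/OXO/XO./..X, (1,2):-1/OX./XOO/..X, (2,0):+1/OX./XO./O.X*, (2,1):-1/OX./XO./.OX
[OX./XO./O.X] X move#4: (0,2):-1/OXX/XO./O.X*, (1,2):-1/OX./XOX/O.X, (2,1):-1/OX./XO./OXX
[OXX/XO./O.X] O move#5: (1,2):+1/OXX/XOO/O.X*, (2,1):-1/OXX/XO./OOX
[OXX/XOO/O.X] end (terminal -1, X#6); searched O../X../..X to 6

value(O../X../..X, O) = +1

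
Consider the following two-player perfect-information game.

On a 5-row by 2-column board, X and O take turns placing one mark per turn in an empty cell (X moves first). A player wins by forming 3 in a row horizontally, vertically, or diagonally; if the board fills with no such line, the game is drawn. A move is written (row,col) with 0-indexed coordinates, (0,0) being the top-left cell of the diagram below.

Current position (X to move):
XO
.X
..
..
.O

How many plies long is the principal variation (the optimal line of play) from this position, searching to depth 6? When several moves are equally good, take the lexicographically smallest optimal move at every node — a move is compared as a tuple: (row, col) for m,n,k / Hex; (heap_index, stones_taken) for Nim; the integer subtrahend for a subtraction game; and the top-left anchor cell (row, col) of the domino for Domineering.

PV length from [XO/.X/../../.O]: 6 plies

ply 1, X at XO/.X/../../.O | (1,0)=+0→XO/XX/../../.O*; (2,0)=+0→XO/.X/X./../.O; (2,1)=+0→XO/.X/.X/../.O; (3,0)=+0→XO/.X/../X./.O; (3,1)=+0→XO/.X/../.X/.O; (4,0)=+0→XO/.X/../../XO
ply 2, O at XO/XX/../../.O | (2,0)=+0→XO/XX/O./../.O*; (2,1)=-1→XO/XX/.O/../.O; (3,0)=-1→XO/XX/../O./.O; (3,1)=-1→XO/XX/../.O/.O; (4,0)=-1→XO/XX/../../OO
ply 3, X at XO/XX/O./../.O | (2,1)=+0→XO/XX/OX/../.O*; (3,0)=+0→XO/XX/O./X./.O; (3,1)=+0→XO/XX/O./.X/.O; (4,0)=+0→XO/XX/O./../XO
ply 4, O at XO/XX/OX/../.O | (3,0)=-1→XO/XX/OX/O./.O; (3,1)=+0→XO/XX/OX/.O/.O*; (4,0)=-1→XO/XX/OX/../OO
ply 5, X at XO/XX/OX/.O/.O | (3,0)=+0→XO/XX/OX/XO/.O*; (4,0)=+0→XO/XX/OX/.O/XO
ply 6, O at XO/XX/OX/XO/.O | (4,0)=+0→XO/XX/OX/XO/OO*
ply 7: XO/XX/OX/XO/OO is terminal +0 (X); from XO/.X/../../.O depth 6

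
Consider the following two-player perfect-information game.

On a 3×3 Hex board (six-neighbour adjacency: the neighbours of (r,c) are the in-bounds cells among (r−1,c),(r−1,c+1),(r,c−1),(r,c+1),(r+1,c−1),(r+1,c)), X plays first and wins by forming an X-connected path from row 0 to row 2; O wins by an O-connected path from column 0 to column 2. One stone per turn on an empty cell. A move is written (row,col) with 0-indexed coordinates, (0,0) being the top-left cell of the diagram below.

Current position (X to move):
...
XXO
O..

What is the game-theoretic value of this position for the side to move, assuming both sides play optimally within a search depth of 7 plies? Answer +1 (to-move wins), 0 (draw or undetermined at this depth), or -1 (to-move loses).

ply 1, X at .../XXO/O.. | (0,0)=-1→X../XXO/O..; (0,1)=-1→.X./XXO/O..; (0,2)=-1→..X/XXO/O..; (2,1)=+1→.../XXO/OX.*; (2,2)=-1→.../XXO/O.X
ply 2, O at .../XXO/OX. | (0,0)=-1→O../XXO/OX.*; (0,1)=-1→.O./XXO/OX.; (0,2)=-1→..O/XXO/OX.; (2,2)=-1→.../XXO/OXO
ply 3, X at O../XXO/OX. | (0,1)=+1→OX./XXO/OX.*; (0,2)=+1→O.X/XXO/OX.; (2,2)=+1→O../XXO/OXX
ply 4: OX./XXO/OX. is terminal -1 (O); from .../XXO/O.. depth 7

value(.../XXO/O.., X) = +1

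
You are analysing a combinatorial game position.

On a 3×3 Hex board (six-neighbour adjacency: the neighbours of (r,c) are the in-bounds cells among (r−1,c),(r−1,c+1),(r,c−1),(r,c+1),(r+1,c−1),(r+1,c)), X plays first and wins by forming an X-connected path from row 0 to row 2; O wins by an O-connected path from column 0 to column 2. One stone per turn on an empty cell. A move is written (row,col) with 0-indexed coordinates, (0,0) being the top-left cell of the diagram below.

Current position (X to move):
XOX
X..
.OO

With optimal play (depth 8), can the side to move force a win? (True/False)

X winning at [XOX/X../.OO]: True

p1 X@[XOX/X../.OO]: (1,1)[XOX/XX./.OO]-1 (1,2)[XOX/X.X/.OO]-1 (2,0)[XOX/X../XOO]+1*
p2 O@[XOX/X../XOO] terminal -1; root [XOX/X../.OO] d8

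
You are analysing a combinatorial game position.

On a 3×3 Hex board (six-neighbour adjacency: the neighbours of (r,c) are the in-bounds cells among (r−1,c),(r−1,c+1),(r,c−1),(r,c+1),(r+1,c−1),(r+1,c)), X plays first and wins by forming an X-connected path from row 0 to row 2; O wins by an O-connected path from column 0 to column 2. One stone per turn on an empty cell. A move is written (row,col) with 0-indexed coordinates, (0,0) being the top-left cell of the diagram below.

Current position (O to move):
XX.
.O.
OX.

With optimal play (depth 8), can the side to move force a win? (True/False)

ply 1, O at XX./.O./OX. | (0,2)=+1→XXO/.O./OX.*; (1,0)=+1→XX./OO./OX.; (1,2)=+1→XX./.OO/OX.; (2,2)=+1→XX./.O./OXO
ply 2: XXO/.O./OX. is terminal -1 (X); from XX./.O./OX. depth 8

O winning at [XX./.O./OX.]: True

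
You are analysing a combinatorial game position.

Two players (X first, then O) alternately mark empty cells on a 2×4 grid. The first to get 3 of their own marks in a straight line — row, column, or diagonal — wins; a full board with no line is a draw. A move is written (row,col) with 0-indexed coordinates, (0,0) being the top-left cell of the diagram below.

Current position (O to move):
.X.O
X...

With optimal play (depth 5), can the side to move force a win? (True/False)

ply 1, O at .X.O/X... | (0,0)=+0→OX.O/X...*; (0,2)=+0→.XOO/X...; (1,1)=+0→.X.O/XO..; (1,2)=+0→.X.O/X.O.; (1,3)=+0→.X.O/X..O
ply 2, X at OX.O/X... | (0,2)=+0→OXXO/X...*; (1,1)=+0→OX.O/XX..; (1,2)=+0→OX.O/X.X.; (1,3)=+0→OX.O/X..X
ply 3, O at OXXO/X... | (1,1)=+0→OXXO/XO..*; (1,2)=+0→OXXO/X.O.; (1,3)=+0→OXXO/X..O
ply 4, X at OXXO/XO.. | (1,2)=+0→OXXO/XOX.*; (1,3)=+0→OXXO/XO.X
ply 5, O at OXXO/XOX. | (1,3)=+0→OXXO/XOXO*
ply 6: OXXO/XOXO is terminal +0 (X); from .X.O/X... depth 5

O winning at [.X.O/X...]: False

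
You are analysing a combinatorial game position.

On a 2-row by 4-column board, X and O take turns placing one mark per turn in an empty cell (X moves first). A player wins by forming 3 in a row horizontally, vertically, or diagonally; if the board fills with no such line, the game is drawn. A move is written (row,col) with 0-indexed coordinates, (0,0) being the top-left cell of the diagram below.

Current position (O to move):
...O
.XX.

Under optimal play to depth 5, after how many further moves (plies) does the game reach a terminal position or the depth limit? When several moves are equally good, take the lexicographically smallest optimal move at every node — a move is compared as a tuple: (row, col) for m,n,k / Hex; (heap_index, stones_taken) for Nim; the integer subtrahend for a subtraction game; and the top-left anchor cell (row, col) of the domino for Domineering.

[...O/.XX.] O move#1: (0,0):-1/O..O/.XX.*, (0,1):-1/.O.O/.XX., (0,2):-1/..OO/.XX., (1,0):-1/...O/OXX., (1,3):-1/...O/.XXO
[O..O/.XX.] X move#2: (0,1):+1/OX.O/.XX.*, (0,2):+1/O.XO/.XX., (1,0):+1/O..O/XXX., (1,3):+1/O..O/.XXX
[OX.O/.XX.] O move#3: (0,2):-1/OXOO/.XX.*, (1,0):-1/OX.O/OXX., (1,3):-1/OX.O/.XXO
[OXOO/.XX.] X move#4: (1,0):+1/OXOO/XXX.*, (1,3):+1/OXOO/.XXX
[OXOO/XXX.] end (terminal -1, O#5); searched ...O/.XX. to 5

PV length from [...O/.XX.]: 4 plies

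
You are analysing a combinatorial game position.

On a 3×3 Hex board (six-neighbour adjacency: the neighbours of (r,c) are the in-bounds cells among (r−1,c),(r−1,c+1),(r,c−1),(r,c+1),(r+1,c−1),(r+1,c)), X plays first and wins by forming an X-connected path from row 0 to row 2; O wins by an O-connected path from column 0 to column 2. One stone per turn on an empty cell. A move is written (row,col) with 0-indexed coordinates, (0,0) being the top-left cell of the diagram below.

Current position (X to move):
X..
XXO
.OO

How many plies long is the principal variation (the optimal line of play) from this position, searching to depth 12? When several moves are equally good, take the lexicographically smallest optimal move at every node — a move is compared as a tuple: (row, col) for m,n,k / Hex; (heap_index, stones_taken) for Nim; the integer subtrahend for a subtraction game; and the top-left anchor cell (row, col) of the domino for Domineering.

ply 1, X at X../XXO/.OO | (0,1)=-1→XX./XXO/.OO; (0,2)=-1→X.X/XXO/.OO; (2,0)=+1→X../XXO/XOO*
ply 2: X../XXO/XOO is terminal -1 (O); from X../XXO/.OO depth 12

PV length from [X../XXO/.OO]: 1 ply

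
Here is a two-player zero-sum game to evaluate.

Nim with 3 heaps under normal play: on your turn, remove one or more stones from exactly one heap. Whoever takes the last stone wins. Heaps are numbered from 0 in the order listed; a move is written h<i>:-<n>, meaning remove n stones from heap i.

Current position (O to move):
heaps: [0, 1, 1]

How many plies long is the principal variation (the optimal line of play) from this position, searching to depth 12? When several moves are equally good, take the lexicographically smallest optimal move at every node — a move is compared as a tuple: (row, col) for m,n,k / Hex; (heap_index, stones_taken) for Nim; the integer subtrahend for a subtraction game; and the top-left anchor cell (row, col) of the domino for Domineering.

PV length from [(0,1,1)]: 2 plies

[(0,1,1)] O move#1: h1:-1:-1/(0,0,1)*, h2:-1:-1/(0,1,0)
[(0,0,1)] X move#2: h2:-1:+1/(0,0,0)*
[(0,0,0)] end (terminal -1, O#3); searched (0,1,1) to 12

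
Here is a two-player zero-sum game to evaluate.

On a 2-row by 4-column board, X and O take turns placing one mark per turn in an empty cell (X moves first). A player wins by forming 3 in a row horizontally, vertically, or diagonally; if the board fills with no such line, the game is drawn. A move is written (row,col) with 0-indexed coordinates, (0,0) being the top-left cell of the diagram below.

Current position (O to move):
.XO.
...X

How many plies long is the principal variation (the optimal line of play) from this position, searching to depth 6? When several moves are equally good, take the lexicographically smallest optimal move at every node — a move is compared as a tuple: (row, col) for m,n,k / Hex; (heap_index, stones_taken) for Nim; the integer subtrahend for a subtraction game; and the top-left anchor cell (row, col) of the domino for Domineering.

[.XO./...X] O move#1: (0,0):+0/OXO./...X*, (0,3):+0/.XOO/...X, (1,0):+0/.XO./O..X, (1,1):+0/.XO./.O.X, (1,2):+0/.XO./..OX
[OXO./...X] X move#2: (0,3):+0/OXOX/...X*, (1,0):+0/OXO./X..X, (1,1):+0/OXO./.X.X, (1,2):+0/OXO./..XX
[OXOX/...X] O move#3: (1,0):+0/OXOX/O..X*, (1,1):+0/OXOX/.O.X, (1,2):+0/OXOX/..OX
[OXOX/O..X] X move#4: (1,1):+0/OXOX/OX.X*, (1,2):+0/OXOX/O.XX
[OXOX/OX.X] O move#5: (1,2):+0/OXOX/OXOX*
[OXOX/OXOX] end (terminal +0, X#6); searched .XO./...X to 6

PV length from [.XO./...X]: 5 plies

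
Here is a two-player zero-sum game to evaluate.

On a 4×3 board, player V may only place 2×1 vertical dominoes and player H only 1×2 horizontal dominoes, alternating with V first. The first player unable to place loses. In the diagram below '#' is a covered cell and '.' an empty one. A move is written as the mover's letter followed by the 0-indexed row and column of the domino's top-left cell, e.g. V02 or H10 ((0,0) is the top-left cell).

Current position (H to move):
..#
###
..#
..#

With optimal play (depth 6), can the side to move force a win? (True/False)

[..#/###/..#/..#] H move#1: H00:-1/###/###/..#/..#, H20:+1/..#/###/###/..#*, H30:+1/..#/###/..#/###
[..#/###/###/..#] end (terminal -1, V#2); searched ..#/###/..#/..# to 6

H winning at [..#/###/..#/..#]: True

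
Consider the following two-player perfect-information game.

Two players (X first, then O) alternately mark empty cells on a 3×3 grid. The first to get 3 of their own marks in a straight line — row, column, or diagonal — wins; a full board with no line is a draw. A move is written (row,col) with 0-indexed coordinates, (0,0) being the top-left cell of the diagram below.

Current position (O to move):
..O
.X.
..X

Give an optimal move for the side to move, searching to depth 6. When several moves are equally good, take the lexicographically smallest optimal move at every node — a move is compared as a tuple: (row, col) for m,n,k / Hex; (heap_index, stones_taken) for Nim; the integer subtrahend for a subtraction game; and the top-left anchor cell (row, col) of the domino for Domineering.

[..O/.X./..X] O move#1: (0,0):+0/O.O/.X./..X*, (0,1):-1/.OO/.X./..X, (1,0):-1/..O/OX./..X, (1,2):-1/..O/.XO/..X, (2,0):-1/..O/.X./O.X, (2,1):-1/..O/.X./.OX
[O.O/.X./..X] X move#2: (0,1):+0/OXO/.X./..X*, (1,0):-1/O.O/XX./..X, (1,2):-1/O.O/.XX/..X, (2,0):-1/O.O/.X./X.X, (2,1):-1/O.O/.X./.XX
[OXO/.X./..X] O move#3: (1,0):-1/OXO/OX./..X, (1,2):-1/OXO/.XO/..X, (2,0):-1/OXO/.X./O.X, (2,1):+0/OXO/.X./.OX*
[OXO/.X./.OX] X move#4: (1,0):+0/OXO/XX./.OX*, (1,2):+0/OXO/.XX/.OX, (2,0):+0/OXO/.X./XOX
[OXO/XX./.OX] O move#5: (1,2):+0/OXO/XXO/.OX*, (2,0):-1/OXO/XX./OOX
[OXO/XXO/.OX] X move#6: (2,0):+0/OXO/XXO/XOX*
[OXO/XXO/XOX] end (terminal +0, O#7); searched ..O/.X./..X to 6

O's best at [..O/.X./..X]: (0,0)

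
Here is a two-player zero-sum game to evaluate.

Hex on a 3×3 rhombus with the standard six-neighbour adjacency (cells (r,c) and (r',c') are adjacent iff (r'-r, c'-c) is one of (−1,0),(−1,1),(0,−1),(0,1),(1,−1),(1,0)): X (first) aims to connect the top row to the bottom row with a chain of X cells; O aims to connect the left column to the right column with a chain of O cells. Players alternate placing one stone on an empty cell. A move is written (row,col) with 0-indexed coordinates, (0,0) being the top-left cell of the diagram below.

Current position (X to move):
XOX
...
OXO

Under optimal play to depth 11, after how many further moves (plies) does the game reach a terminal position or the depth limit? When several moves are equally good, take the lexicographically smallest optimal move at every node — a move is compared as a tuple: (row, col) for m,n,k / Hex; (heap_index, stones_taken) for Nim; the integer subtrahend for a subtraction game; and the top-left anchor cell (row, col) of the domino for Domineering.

PV length from [XOX/.../OXO]: 3 plies

[XOX/.../OXO] X move#1: (1,0):+1/XOX/X../OXO*, (1,1):+1/XOX/.X./OXO, (1,2):+1/XOX/..X/OXO
[XOX/X../OXO] O move#2: (1,1):-1/XOX/XO./OXO*, (1,2):-1/XOX/X.O/OXO
[XOX/XO./OXO] X move#3: (1,2):+1/XOX/XOX/OXO*
[XOX/XOX/OXO] end (terminal -1, O#4); searched XOX/.../OXO to 11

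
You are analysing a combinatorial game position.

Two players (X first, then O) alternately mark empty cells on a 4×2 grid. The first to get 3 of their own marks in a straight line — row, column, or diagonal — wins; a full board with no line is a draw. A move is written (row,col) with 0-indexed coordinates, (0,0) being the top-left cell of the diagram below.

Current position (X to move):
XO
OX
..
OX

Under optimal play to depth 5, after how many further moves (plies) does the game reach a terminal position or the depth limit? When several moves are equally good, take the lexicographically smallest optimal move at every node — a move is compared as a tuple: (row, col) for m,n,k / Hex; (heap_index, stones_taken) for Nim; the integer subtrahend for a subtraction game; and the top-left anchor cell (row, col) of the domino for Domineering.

PV length from [XO/OX/../OX]: 1 ply

p1 X@[XO/OX/../OX]: (2,0)[XO/OX/X./OX]+0 (2,1)[XO/OX/.X/OX]+1*
p2 O@[XO/OX/.X/OX] terminal -1; root [XO/OX/../OX] d5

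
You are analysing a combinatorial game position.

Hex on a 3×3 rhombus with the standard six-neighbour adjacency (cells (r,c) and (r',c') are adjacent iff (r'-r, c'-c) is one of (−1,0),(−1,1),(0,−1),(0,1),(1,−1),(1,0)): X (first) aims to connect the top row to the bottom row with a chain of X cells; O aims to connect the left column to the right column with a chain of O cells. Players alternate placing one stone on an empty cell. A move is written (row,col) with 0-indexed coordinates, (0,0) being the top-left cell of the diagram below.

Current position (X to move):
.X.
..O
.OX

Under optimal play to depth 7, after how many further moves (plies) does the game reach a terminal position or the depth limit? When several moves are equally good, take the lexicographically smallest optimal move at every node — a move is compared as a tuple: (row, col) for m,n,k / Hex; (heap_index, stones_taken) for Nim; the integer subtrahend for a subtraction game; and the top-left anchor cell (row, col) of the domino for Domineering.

ply 1, X at .X./..O/.OX | (0,0)=-1→XX./..O/.OX; (0,2)=-1→.XX/..O/.OX; (1,0)=-1→.X./X.O/.OX; (1,1)=-1→.X./.XO/.OX; (2,0)=+1→.X./..O/XOX*
ply 2, O at .X./..O/XOX | (0,0)=-1→OX./..O/XOX*; (0,2)=-1→.XO/..O/XOX; (1,0)=-1→.X./O.O/XOX; (1,1)=-1→.X./.OO/XOX
ply 3, X at OX./..O/XOX | (0,2)=+1→OXX/..O/XOX*; (1,0)=+1→OX./X.O/XOX; (1,1)=+1→OX./.XO/XOX
ply 4, O at OXX/..O/XOX | (1,0)=-1→OXX/O.O/XOX*; (1,1)=-1→OXX/.OO/XOX
ply 5, X at OXX/O.O/XOX | (1,1)=+1→OXX/OXO/XOX*
ply 6: OXX/OXO/XOX is terminal -1 (O); from .X./..O/.OX depth 7

PV length from [.X./..O/.OX]: 5 plies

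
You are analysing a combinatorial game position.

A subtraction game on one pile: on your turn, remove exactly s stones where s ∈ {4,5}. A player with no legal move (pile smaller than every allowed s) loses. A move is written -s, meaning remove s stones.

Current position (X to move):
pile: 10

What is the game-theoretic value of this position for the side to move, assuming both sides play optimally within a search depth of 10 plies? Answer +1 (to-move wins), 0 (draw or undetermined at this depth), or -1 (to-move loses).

[10] X move#1: -4:-1/6*, -5:-1/5
[6] O move#2: -4:+1/2*, -5:+1/1
[2] end (terminal -1, X#3); searched 10 to 10

value(10, X) = -1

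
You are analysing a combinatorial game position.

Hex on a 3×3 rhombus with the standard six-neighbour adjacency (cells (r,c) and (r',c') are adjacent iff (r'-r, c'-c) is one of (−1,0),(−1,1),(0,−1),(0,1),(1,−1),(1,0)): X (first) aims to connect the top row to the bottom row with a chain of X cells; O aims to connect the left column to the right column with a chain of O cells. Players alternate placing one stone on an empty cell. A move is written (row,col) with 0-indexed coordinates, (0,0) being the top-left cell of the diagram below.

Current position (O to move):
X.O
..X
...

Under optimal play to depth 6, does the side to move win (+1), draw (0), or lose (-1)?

ply 1, O at X.O/..X/... | (0,1)=-1→XOO/..X/...; (1,0)=+1→X.O/O.X/...*; (1,1)=+1→X.O/.OX/...; (2,0)=-1→X.O/..X/O..; (2,1)=-1→X.O/..X/.O.; (2,2)=-1→X.O/..X/..O
ply 2, X at X.O/O.X/... | (0,1)=-1→XXO/O.X/...*; (1,1)=-1→X.O/OXX/...; (2,0)=-1→X.O/O.X/X..; (2,1)=-1→X.O/O.X/.X.; (2,2)=-1→X.O/O.X/..X
ply 3, O at XXO/O.X/... | (1,1)=+1→XXO/OOX/...*; (2,0)=-1→XXO/O.X/O..; (2,1)=-1→XXO/O.X/.O.; (2,2)=-1→XXO/O.X/..O
ply 4: XXO/OOX/... is terminal -1 (X); from X.O/..X/... depth 6

value(X.O/..X/..., O) = +1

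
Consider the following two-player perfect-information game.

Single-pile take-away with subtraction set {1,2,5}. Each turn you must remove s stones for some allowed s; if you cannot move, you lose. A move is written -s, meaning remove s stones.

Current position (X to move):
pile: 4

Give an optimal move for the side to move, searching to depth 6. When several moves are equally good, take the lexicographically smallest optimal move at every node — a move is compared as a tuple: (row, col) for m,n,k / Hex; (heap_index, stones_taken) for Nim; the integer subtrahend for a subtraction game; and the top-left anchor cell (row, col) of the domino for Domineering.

[4] X move#1: -1:+1/3*, -2:-1/2
[3] O move#2: -1:-1/2*, -2:-1/1
[2] X move#3: -1:-1/1, -2:+1/0*
[0] end (terminal -1, O#4); searched 4 to 6

X's best at [4]: -1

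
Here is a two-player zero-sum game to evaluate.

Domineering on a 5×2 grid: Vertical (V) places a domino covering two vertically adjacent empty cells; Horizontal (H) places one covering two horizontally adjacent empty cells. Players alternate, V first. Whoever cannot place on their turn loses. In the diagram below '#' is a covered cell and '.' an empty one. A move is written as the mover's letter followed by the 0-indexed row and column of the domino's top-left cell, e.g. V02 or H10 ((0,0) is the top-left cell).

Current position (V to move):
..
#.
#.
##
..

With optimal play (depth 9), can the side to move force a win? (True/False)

ply 1, V at ../#./#./##/.. | V01=-1→.#/##/#./##/..*; V11=-1→../##/##/##/..
ply 2, H at .#/##/#./##/.. | H40=+1→.#/##/#./##/##*
ply 3: .#/##/#./##/## is terminal -1 (V); from ../#./#./##/.. depth 9

V winning at [../#./#./##/..]: False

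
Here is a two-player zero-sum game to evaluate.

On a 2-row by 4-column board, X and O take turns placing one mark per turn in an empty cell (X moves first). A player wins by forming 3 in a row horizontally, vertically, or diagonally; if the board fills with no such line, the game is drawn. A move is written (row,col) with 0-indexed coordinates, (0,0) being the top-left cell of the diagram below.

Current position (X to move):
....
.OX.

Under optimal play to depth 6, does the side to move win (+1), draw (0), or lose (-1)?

value(..../.OX., X) = 0

[..../.OX.] X move#1: (0,0):+0/X.../.OX.*, (0,1):+0/.X../.OX., (0,2):+0/..X./.OX., (0,3):+0/...X/.OX., (1,0):+0/..../XOX., (1,3):+0/..../.OXX
[X.../.OX.] O move#2: (0,1):+0/XO../.OX.*, (0,2):+0/X.O./.OX., (0,3):+0/X..O/.OX., (1,0):+0/X.../OOX., (1,3):+0/X.../.OXO
[XO../.OX.] X move#3: (0,2):+0/XOX./.OX.*, (0,3):+0/XO.X/.OX., (1,0):+0/XO../XOX., (1,3):+0/XO../.OXX
[XOX./.OX.] O move#4: (0,3):+0/XOXO/.OX.*, (1,0):+0/XOX./OOX., (1,3):+0/XOX./.OXO
[XOXO/.OX.] X move#5: (1,0):+0/XOXO/XOX.*, (1,3):+0/XOXO/.OXX
[XOXO/XOX.] O move#6: (1,3):+0/XOXO/XOXO*
[XOXO/XOXO] end (terminal +0, X#7); searched ..../.OX. to 6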